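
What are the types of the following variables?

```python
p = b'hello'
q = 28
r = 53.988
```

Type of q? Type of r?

q is int; r is float

int, float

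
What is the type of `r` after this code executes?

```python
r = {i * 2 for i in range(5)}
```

A set comprehension {expr for x in iterable} produces a set

set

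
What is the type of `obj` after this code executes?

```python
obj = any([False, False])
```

any() returns bool

bool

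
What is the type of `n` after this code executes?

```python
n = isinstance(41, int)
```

isinstance() returns bool

bool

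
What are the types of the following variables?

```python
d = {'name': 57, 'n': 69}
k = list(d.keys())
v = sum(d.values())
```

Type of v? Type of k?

sum of int values returns int; list(...) returns list

int, list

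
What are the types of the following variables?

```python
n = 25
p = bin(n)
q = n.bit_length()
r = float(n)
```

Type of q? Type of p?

int.bit_length() returns int; bin() returns str

int, str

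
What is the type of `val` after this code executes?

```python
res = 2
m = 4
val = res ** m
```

int ** positive int returns int (2 ** 4 = 16)

int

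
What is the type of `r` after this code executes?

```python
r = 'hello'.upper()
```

str.upper() returns str

str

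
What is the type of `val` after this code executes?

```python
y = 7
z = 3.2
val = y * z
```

int * float returns float (7 * 3.2 = 22.4)

float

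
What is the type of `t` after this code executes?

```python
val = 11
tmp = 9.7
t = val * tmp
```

int * float returns float (11 * 9.7 = 106.7)

float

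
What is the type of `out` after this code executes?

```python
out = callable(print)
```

callable() returns bool

bool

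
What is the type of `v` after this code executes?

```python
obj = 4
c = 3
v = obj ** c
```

int ** positive int returns int (4 ** 3 = 64)

int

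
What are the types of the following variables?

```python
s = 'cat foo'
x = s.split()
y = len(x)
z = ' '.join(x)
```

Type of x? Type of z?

str.split() returns list; str.join() returns str

list, str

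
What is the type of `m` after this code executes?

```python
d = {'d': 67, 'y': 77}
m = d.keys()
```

.keys() returns a dict_keys view object

dict_keys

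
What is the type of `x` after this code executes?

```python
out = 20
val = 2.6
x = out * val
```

int * float returns float (20 * 2.6 = 52.0)

float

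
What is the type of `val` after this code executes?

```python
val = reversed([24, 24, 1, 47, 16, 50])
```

reversed() on a list returns a list_reverseiterator

list_reverseiterator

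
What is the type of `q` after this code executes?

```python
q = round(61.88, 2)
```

round() with ndigits arg returns float

float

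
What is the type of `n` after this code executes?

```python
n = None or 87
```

'or' with None returns the other value (87, int)

int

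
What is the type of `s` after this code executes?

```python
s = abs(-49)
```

abs() of int returns int

int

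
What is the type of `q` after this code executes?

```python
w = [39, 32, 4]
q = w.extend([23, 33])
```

list.extend() returns None

NoneType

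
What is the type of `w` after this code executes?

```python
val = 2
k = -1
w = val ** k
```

int ** negative int returns float

float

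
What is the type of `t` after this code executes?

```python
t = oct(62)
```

oct() returns str representation

str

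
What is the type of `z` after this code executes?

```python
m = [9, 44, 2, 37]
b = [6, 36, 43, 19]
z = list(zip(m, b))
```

list(zip(...)) returns a list of tuples

list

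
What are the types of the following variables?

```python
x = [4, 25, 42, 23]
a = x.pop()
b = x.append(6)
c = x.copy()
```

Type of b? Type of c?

list.append() returns None; list.copy() returns list

NoneType, list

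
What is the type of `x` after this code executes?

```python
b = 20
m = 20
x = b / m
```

int / int always returns float in Python 3 (20 / 20 = 1)

float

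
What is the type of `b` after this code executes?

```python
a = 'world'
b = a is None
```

'is' comparison returns bool

bool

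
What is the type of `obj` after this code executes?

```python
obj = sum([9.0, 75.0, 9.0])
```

sum() of floats returns float

float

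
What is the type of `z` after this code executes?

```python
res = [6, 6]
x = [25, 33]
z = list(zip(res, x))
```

list(zip(...)) returns a list of tuples

list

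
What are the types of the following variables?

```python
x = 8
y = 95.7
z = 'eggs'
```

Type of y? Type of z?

y is float; z is str

float, str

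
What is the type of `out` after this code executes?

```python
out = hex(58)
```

hex() returns str representation

str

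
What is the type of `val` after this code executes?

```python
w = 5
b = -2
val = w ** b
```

int ** negative int returns float

float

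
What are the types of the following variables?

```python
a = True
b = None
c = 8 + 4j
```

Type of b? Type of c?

b is NoneType; c is complex

NoneType, complex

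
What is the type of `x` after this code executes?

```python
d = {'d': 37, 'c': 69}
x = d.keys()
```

.keys() returns a dict_keys view object

dict_keys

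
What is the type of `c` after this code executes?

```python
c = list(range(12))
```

list(range(...)) returns list

list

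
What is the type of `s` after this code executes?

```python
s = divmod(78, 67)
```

divmod() returns a tuple (quotient, remainder)

tuple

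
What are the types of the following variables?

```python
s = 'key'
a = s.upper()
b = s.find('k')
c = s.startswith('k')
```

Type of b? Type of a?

str.find() returns int; str.upper() returns str

int, str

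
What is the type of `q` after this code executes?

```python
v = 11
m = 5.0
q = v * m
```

int * float returns float (11 * 5.0 = 55.0)

float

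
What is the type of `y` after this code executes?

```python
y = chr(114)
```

chr() returns str (single character)

str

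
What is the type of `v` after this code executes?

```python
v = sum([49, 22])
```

sum() of ints returns int

int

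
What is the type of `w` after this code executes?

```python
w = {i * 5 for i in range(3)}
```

A set comprehension {expr for x in iterable} produces a set

set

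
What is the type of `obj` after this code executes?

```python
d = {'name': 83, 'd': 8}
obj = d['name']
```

Accessing dict[str, int] with key 'name' returns int value 83

int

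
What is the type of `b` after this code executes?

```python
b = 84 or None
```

'or' returns first truthy value (84, int)

int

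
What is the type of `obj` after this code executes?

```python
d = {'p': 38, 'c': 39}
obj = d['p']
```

Accessing dict[str, int] with key 'p' returns int value 38

int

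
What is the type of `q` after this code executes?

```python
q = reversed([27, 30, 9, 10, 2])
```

reversed() on a list returns a list_reverseiterator

list_reverseiterator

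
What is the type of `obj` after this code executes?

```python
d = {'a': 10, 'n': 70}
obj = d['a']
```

Accessing dict[str, int] with key 'a' returns int value 10

int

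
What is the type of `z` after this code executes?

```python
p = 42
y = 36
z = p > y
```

Comparison operators return bool

bool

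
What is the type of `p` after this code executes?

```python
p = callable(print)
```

callable() returns bool

bool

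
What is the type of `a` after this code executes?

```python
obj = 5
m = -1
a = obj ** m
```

int ** negative int returns float

float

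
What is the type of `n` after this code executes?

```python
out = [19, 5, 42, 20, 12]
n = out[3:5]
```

Slicing a list always returns a list

list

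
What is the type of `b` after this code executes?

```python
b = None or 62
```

'or' with None returns the other value (62, int)

int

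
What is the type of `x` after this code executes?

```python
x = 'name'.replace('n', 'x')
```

str.replace() returns str

str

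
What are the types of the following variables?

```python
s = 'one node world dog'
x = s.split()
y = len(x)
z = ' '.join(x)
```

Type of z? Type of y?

str.join() returns str; len() returns int

str, int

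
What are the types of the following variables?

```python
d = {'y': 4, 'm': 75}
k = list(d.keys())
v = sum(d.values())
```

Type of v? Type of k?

sum of int values returns int; list(...) returns list

int, list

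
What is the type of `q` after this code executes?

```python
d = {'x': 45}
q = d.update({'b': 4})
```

dict.update() returns None

NoneType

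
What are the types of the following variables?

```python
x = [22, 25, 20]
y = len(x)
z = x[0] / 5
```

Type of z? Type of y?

int / int returns float; len() returns int

float, int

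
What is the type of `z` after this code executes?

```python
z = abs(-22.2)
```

abs() of float returns float

float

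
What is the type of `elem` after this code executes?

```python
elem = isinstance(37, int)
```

isinstance() returns bool

bool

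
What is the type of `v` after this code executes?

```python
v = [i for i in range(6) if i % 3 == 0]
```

A list comprehension [...] produces a list

list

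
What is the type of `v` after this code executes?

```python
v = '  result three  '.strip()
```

str.strip() returns str

str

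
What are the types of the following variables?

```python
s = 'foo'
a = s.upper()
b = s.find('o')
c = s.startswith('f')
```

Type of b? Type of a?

str.find() returns int; str.upper() returns str

int, str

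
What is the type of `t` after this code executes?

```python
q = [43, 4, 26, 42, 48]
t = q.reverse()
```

list.reverse() returns None

NoneType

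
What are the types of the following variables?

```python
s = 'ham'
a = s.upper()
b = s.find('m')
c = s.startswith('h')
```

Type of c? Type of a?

str.startswith() returns bool; str.upper() returns str

bool, str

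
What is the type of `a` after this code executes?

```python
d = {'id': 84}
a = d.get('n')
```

dict.get() returns None when key 'n' is not found and no default given

NoneType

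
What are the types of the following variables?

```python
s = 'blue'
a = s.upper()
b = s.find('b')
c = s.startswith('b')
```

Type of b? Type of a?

str.find() returns int; str.upper() returns str

int, str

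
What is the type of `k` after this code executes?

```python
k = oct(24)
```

oct() returns str representation

str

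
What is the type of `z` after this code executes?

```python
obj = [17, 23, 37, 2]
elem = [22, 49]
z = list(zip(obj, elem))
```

list(zip(...)) returns a list of tuples

list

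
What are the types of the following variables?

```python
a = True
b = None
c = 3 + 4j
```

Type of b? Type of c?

b is NoneType; c is complex

NoneType, complex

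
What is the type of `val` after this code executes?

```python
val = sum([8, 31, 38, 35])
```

sum() of ints returns int

int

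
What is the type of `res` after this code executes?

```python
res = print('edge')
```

print() returns None

NoneType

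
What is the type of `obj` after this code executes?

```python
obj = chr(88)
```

chr() returns str (single character)

str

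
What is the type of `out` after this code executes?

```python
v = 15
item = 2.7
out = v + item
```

int + float returns float (15 + 2.7 = 17.7)

float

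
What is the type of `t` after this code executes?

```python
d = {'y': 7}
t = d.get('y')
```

dict.get() returns the value (int) when key is found

int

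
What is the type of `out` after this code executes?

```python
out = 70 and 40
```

'and' returns the last value when all truthy (40, which is int)

int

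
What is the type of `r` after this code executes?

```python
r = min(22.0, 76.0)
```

min() of floats returns float

float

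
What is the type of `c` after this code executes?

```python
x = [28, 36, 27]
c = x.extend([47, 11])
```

list.extend() returns None

NoneType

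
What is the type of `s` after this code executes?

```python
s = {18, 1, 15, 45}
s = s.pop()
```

Popping from a set of ints returns int

int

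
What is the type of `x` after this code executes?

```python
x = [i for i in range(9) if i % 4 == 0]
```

A list comprehension [...] produces a list

list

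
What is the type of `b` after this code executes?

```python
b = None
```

None has type NoneType

NoneType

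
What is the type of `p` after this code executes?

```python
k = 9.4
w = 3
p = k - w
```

float - int returns float (9.4 - 3 = 6.4)

float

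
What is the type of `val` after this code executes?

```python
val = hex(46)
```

hex() returns str representation

str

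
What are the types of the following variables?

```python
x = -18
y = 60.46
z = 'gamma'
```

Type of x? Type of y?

x is int; y is float

int, float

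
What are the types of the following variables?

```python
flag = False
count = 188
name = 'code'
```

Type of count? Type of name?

count is int; name is str

int, str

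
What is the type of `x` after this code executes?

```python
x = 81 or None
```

'or' returns first truthy value (81, int)

int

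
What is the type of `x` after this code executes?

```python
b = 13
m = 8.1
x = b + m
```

int + float returns float (13 + 8.1 = 21.1)

float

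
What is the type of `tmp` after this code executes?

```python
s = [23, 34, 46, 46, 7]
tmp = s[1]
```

Indexing a list of ints returns int (s[1] = 34)

int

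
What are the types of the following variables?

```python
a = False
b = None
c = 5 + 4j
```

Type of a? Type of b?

a is bool; b is NoneType

bool, NoneType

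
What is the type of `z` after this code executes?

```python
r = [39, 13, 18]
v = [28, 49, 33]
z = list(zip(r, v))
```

list(zip(...)) returns a list of tuples

list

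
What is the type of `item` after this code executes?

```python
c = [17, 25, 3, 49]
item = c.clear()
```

list.clear() returns None

NoneType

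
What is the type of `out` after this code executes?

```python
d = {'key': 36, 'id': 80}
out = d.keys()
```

.keys() returns a dict_keys view object

dict_keys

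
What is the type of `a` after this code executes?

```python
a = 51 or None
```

'or' returns first truthy value (51, int)

int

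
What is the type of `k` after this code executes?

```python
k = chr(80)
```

chr() returns str (single character)

str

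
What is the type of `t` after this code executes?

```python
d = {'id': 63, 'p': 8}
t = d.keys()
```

.keys() returns a dict_keys view object

dict_keys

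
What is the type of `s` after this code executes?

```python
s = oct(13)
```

oct() returns str representation

str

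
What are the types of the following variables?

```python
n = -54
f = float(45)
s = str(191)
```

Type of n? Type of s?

n is int; s is str

int, str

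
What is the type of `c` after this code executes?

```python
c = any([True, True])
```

any() returns bool

bool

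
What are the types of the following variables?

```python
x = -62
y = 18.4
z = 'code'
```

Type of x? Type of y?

x is int; y is float

int, float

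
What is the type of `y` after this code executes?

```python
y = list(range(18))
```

list(range(...)) returns list

list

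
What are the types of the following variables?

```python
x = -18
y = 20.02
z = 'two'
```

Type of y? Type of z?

y is float; z is str

float, str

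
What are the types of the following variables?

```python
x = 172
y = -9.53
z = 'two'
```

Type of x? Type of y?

x is int; y is float

int, float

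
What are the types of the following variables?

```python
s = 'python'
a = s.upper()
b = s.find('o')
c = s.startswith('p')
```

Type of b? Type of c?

str.find() returns int; str.startswith() returns bool

int, bool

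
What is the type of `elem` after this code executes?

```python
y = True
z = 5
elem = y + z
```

bool + int returns int (True is 1, so 1 + 5 = 6)

int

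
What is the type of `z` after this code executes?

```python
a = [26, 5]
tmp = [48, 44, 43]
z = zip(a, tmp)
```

zip() returns a zip iterator object

zip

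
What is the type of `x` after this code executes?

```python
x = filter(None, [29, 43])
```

filter() returns a filter iterator object

filter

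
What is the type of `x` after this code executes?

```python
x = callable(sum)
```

callable() returns bool

bool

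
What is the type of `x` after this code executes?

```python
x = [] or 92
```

'or' returns first truthy value (92, which is int)

int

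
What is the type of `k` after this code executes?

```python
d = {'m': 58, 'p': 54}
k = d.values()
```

.values() returns a dict_values view object

dict_values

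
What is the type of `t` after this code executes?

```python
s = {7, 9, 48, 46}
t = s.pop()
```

Popping from a set of ints returns int

int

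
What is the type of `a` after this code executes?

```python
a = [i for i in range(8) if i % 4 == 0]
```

A list comprehension [...] produces a list

list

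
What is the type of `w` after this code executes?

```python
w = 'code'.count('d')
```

str.count() returns int

int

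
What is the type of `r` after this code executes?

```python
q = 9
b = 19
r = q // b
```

int // int returns int (9 // 19 = 0)

int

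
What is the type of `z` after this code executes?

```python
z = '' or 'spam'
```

'or' returns first truthy value ('spam', which is str)

str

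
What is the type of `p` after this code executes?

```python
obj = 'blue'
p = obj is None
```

'is' comparison returns bool

bool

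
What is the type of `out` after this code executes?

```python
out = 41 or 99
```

'or' returns the first truthy value (41, which is int)

int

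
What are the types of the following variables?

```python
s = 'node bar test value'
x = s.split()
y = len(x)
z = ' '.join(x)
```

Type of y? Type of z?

len() returns int; str.join() returns str

int, str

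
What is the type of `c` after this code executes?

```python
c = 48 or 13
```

'or' returns the first truthy value (48, which is int)

int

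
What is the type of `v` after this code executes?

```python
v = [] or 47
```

'or' returns first truthy value (47, which is int)

int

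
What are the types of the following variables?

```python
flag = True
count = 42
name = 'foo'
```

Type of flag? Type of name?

flag is bool; name is str

bool, str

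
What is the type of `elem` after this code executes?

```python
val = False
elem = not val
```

'not' always returns bool

bool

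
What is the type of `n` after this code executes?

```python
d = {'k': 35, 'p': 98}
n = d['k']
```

Accessing dict[str, int] with key 'k' returns int value 35

int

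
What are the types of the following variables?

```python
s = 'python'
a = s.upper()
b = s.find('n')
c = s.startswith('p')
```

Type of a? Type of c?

str.upper() returns str; str.startswith() returns bool

str, bool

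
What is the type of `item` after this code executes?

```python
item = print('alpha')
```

print() returns None

NoneType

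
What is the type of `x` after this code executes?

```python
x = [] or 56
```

'or' returns first truthy value (56, which is int)

int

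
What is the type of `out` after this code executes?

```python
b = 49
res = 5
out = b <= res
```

Comparison operators return bool

bool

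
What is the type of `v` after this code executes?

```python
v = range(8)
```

range() returns a range object

range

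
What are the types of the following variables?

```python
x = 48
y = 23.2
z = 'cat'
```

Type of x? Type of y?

x is int; y is float

int, float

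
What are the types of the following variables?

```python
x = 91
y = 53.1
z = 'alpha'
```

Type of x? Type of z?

x is int; z is str

int, str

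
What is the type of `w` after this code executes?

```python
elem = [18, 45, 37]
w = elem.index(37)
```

list.index() returns int

int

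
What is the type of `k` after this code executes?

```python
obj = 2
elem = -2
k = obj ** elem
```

int ** negative int returns float

float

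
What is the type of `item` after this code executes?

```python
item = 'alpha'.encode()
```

str.encode() returns bytes

bytes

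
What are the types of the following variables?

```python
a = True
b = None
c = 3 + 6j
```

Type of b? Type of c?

b is NoneType; c is complex

NoneType, complex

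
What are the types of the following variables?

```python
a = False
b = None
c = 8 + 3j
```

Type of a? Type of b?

a is bool; b is NoneType

bool, NoneType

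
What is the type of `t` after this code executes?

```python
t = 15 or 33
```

'or' returns the first truthy value (15, which is int)

int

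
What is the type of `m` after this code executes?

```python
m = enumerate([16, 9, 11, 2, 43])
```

enumerate() returns an enumerate iterator object

enumerate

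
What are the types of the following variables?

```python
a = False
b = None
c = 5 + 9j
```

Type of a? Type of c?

a is bool; c is complex

bool, complex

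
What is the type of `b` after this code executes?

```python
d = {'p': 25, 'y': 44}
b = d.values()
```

.values() returns a dict_values view object

dict_values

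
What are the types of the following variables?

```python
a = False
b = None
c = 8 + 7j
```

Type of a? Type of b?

a is bool; b is NoneType

bool, NoneType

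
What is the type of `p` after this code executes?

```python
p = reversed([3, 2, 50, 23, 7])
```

reversed() on a list returns a list_reverseiterator

list_reverseiterator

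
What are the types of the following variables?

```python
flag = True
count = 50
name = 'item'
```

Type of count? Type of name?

count is int; name is str

int, str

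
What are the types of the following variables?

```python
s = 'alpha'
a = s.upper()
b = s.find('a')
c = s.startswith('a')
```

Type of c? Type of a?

str.startswith() returns bool; str.upper() returns str

bool, str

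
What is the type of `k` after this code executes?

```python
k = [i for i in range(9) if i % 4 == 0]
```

A list comprehension [...] produces a list

list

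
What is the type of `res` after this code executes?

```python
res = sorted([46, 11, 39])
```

sorted() always returns list

list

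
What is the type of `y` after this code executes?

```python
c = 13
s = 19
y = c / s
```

int / int always returns float in Python 3 (13 / 19 = 0.684211)

float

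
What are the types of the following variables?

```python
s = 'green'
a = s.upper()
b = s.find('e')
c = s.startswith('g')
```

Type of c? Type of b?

str.startswith() returns bool; str.find() returns int

bool, int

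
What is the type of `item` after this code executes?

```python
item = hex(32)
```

hex() returns str representation

str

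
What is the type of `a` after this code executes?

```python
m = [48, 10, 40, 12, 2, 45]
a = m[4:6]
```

Slicing a list always returns a list

list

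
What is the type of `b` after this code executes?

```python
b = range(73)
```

range() returns a range object

range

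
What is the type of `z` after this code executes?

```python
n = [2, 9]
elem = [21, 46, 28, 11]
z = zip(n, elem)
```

zip() returns a zip iterator object

zip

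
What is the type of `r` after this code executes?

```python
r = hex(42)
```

hex() returns str representation

str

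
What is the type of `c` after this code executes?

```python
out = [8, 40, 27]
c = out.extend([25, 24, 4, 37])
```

list.extend() returns None

NoneType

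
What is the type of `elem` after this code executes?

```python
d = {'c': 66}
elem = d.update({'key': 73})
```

dict.update() returns None

NoneType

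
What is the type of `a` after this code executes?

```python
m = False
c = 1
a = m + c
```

bool + int returns int (False is 0, so 0 + 1 = 1)

int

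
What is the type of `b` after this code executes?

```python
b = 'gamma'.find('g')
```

str.find() returns int (index, or -1)

int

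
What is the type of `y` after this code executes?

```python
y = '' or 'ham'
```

'or' returns first truthy value ('ham', which is str)

str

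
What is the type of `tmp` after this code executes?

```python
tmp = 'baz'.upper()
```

str.upper() returns str

str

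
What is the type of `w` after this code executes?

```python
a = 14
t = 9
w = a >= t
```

Comparison operators return bool

bool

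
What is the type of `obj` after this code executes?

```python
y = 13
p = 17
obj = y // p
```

int // int returns int (13 // 17 = 0)

int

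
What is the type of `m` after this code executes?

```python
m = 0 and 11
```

'and' returns the first falsy value (0, which is int)

int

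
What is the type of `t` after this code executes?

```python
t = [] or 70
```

'or' returns first truthy value (70, which is int)

int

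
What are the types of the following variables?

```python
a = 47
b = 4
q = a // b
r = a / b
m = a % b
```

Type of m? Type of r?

int % int returns int; int / int returns float

int, float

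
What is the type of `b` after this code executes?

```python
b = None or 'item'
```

'or' with None returns the other value ('item', str)

str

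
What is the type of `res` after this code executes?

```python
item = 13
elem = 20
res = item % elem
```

int % int returns int (13 % 20 = 13)

int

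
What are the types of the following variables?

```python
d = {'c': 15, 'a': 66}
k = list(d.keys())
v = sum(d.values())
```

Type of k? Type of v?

list(...) returns list; sum of int values returns int

list, int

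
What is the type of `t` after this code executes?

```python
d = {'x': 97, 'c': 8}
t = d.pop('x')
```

dict.pop() returns the value (int)

int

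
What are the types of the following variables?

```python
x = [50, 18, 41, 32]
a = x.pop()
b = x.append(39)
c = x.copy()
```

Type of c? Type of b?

list.copy() returns list; list.append() returns None

list, NoneType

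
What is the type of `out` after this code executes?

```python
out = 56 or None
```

'or' returns first truthy value (56, int)

int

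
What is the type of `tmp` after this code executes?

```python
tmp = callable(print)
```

callable() returns bool

bool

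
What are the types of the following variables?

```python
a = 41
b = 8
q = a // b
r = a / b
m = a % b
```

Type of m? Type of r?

int % int returns int; int / int returns float

int, float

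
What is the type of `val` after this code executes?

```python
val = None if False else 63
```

Ternary: condition is False, else branch (63) taken → int

int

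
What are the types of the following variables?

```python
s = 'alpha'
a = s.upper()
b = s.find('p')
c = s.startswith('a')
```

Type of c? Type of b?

str.startswith() returns bool; str.find() returns int

bool, int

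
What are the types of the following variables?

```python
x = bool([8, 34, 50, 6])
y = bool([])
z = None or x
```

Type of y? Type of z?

bool() returns bool; None or <bool> returns the bool

bool, bool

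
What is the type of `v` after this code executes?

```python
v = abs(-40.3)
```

abs() of float returns float

float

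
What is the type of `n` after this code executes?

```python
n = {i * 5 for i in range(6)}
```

A set comprehension {expr for x in iterable} produces a set

set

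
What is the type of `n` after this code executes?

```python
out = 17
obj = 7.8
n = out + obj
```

int + float returns float (17 + 7.8 = 24.8)

float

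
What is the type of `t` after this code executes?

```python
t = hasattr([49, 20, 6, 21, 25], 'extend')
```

hasattr() returns bool

bool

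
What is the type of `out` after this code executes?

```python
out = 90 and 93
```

'and' returns the last value when all truthy (93, which is int)

int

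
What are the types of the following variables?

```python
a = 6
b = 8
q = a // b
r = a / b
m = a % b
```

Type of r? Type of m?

int / int returns float; int % int returns int

float, int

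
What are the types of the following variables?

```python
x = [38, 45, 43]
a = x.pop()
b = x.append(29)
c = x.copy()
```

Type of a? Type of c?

list.pop() returns the element (int); list.copy() returns list

int, list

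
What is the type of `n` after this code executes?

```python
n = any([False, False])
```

any() returns bool

bool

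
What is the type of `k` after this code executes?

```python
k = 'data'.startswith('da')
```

str.startswith() returns bool

bool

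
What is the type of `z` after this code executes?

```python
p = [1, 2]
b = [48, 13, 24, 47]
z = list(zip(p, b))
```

list(zip(...)) returns a list of tuples

list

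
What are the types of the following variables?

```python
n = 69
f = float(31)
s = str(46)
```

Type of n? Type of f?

n is int; f is float

int, float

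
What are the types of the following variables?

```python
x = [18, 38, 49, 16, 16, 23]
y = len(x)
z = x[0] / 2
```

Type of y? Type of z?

len() returns int; int / int returns float

int, float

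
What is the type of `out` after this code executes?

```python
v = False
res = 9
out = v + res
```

bool + int returns int (False is 0, so 0 + 9 = 9)

int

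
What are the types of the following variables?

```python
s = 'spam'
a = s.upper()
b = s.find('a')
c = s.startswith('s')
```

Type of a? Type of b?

str.upper() returns str; str.find() returns int

str, int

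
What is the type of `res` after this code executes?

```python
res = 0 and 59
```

'and' returns the first falsy value (0, which is int)

int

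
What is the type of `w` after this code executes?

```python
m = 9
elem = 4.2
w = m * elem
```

int * float returns float (9 * 4.2 = 37.8)

float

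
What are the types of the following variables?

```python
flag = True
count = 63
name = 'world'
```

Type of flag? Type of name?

flag is bool; name is str

bool, str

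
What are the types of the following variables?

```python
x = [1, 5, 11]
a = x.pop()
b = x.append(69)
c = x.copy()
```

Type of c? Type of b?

list.copy() returns list; list.append() returns None

list, NoneType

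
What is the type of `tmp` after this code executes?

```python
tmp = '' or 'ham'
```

'or' returns first truthy value ('ham', which is str)

str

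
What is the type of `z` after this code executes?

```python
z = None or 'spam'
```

'or' with None returns the other value ('spam', str)

str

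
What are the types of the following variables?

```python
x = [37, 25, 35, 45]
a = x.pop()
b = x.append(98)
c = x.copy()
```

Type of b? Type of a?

list.append() returns None; list.pop() returns the element (int)

NoneType, int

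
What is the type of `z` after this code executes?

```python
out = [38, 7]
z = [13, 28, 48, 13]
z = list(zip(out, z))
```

list(zip(...)) returns a list of tuples

list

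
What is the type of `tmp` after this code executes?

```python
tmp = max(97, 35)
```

max() of ints returns int

int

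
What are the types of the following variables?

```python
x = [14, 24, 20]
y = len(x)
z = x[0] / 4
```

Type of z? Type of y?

int / int returns float; len() returns int

float, int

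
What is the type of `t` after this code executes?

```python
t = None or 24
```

'or' with None returns the other value (24, int)

int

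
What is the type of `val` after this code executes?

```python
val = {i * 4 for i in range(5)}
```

A set comprehension {expr for x in iterable} produces a set

set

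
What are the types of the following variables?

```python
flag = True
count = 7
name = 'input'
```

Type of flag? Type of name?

flag is bool; name is str

bool, str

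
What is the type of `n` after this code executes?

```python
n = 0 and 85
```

'and' returns the first falsy value (0, which is int)

int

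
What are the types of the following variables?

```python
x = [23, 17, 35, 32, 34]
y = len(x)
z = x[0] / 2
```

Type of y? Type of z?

len() returns int; int / int returns float

int, float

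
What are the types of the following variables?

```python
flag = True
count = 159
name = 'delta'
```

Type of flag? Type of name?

flag is bool; name is str

bool, str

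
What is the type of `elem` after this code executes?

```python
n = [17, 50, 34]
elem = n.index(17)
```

list.index() returns int

int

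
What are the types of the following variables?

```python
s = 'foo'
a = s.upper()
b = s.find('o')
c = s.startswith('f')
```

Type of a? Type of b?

str.upper() returns str; str.find() returns int

str, int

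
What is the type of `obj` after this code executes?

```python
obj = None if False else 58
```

Ternary: condition is False, else branch (58) taken → int

int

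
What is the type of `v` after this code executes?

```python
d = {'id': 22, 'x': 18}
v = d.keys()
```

.keys() returns a dict_keys view object

dict_keys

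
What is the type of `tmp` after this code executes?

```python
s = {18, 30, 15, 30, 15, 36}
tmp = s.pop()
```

Popping from a set of ints returns int

int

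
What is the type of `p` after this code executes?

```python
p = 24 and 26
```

'and' returns the last value when all truthy (26, which is int)

int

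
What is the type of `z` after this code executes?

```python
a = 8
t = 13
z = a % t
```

int % int returns int (8 % 13 = 8)

int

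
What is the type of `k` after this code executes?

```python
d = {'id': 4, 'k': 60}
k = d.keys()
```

.keys() returns a dict_keys view object

dict_keys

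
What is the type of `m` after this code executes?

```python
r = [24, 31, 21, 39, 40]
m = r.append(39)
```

list.append() returns None (mutates in place)

NoneType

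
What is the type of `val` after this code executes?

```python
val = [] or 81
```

'or' returns first truthy value (81, which is int)

int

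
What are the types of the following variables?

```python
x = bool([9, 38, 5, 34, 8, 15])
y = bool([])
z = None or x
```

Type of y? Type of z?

bool() returns bool; None or <bool> returns the bool

bool, bool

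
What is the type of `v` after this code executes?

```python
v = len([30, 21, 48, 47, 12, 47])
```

len() always returns int

int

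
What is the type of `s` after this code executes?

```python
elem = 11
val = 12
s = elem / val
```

int / int always returns float in Python 3 (11 / 12 = 0.916667)

float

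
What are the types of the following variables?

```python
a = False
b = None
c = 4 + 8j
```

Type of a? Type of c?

a is bool; c is complex

bool, complex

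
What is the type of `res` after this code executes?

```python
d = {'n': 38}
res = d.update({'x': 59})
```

dict.update() returns None

NoneType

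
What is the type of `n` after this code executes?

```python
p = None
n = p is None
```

'is' comparison returns bool

bool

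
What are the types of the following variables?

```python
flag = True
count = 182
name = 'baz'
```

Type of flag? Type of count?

flag is bool; count is int

bool, int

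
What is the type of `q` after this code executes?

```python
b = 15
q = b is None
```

'is' comparison returns bool

bool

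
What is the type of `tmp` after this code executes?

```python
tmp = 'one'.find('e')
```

str.find() returns int (index, or -1)

int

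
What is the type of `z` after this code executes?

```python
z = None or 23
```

'or' with None returns the other value (23, int)

int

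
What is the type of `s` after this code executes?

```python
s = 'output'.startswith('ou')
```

str.startswith() returns bool

bool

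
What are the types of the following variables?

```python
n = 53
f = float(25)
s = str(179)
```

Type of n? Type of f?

n is int; f is float

int, float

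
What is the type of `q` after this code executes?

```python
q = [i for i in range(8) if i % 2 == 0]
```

A list comprehension [...] produces a list

list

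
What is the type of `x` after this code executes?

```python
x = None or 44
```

'or' with None returns the other value (44, int)

int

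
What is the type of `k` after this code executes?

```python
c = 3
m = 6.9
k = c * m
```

int * float returns float (3 * 6.9 = 20.7)

float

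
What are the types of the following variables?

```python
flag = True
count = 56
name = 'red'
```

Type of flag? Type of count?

flag is bool; count is int

bool, int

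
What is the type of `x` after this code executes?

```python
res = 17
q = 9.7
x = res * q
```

int * float returns float (17 * 9.7 = 164.9)

float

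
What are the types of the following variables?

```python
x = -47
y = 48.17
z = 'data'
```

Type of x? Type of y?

x is int; y is float

int, float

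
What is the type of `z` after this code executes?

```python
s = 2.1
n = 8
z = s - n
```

float - int returns float (2.1 - 8 = -5.9)

float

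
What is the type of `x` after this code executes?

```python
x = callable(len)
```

callable() returns bool

bool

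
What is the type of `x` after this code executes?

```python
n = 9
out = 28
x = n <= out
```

Comparison operators return bool

bool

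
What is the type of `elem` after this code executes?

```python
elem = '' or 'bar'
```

'or' returns first truthy value ('bar', which is str)

str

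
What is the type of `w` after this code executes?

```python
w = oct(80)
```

oct() returns str representation

str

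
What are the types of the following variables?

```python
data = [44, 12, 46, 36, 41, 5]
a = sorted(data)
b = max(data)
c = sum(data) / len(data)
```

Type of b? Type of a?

max of ints returns int; sorted() returns list

int, list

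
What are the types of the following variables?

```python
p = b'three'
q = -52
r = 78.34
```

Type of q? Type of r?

q is int; r is float

int, float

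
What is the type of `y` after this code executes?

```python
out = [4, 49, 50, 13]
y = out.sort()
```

list.sort() returns None (sorts in place)

NoneType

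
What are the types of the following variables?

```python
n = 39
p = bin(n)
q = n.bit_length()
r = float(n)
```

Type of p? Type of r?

bin() returns str; float() returns float

str, float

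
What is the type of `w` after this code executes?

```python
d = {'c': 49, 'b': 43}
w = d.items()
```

dict.items() returns a dict_items view

dict_items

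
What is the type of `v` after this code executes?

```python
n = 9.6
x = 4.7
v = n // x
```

float // float returns float (floor division preserves float type)

float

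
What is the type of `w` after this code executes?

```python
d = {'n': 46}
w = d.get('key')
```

dict.get() returns None when key 'key' is not found and no default given

NoneType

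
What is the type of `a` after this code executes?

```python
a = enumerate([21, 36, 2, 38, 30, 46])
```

enumerate() returns an enumerate iterator object

enumerate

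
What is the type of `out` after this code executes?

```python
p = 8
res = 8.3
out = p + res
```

int + float returns float (8 + 8.3 = 16.3)

float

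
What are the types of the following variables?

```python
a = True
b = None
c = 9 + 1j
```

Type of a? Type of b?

a is bool; b is NoneType

bool, NoneType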